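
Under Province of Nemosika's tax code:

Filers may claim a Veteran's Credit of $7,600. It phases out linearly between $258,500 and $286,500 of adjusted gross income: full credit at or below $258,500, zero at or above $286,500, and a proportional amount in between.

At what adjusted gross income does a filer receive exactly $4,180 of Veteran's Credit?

$271,100

$4,180 is 4,180/7,600 of the full $7,600, so 3,420/7,600 of the $28,000 range has been used: income = $258,500 + $28,000 × 3,420/7,600 = $271,100.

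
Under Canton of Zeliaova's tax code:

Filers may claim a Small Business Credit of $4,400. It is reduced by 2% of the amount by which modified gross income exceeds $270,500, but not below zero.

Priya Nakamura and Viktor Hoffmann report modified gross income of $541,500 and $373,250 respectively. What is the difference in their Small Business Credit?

$2,345

Priya ($541,500): Small Business Credit: 2% of the $271,000 excess over $270,500 is $5,420 ≥ base, so the credit is $0.
Viktor ($373,250): Small Business Credit: 2% of the $102,750 excess over $270,500 is $2,055; credit = $4,400 − $2,055 = $2,345.
Difference: |$0 − $2,345| = $2,345.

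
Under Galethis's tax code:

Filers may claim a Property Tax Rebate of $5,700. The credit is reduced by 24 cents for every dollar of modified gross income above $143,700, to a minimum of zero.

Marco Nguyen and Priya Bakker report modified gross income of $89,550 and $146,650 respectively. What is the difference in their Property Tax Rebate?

Marco ($89,550): Property Tax Rebate: $89,550 is at or below the $143,700 threshold, so the full $5,700 applies.
Priya ($146,650): Property Tax Rebate: 24% of the $2,950 excess over $143,700 is $708; credit = $5,700 − $708 = $4,992.
Difference: |$5,700 − $4,992| = $708.

$708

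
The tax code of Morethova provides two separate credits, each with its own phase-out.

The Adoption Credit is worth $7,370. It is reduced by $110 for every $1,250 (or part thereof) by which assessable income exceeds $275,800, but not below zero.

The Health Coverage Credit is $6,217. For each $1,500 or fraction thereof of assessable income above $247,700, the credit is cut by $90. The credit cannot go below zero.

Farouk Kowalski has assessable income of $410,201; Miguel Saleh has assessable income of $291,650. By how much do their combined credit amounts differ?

Farouk ($410,201): Adoption Credit: income exceeds $275,800 by $134,401 → 108 increments × $110 = $11,880 ≥ base, so the credit is $0. Health Coverage Credit: income exceeds $247,700 by $162,501 → 109 increments × $90 = $9,810 ≥ base, so the credit is $0. total $0 + $0 = $0
Miguel ($291,650): Adoption Credit: income exceeds $275,800 by $15,850, which is 13 full-or-partial $1,250 increments; reduction = 13 × $110 = $1,430, leaving $5,940. Health Coverage Credit: income exceeds $247,700 by $43,950, which is 30 full-or-partial $1,500 increments; reduction = 30 × $90 = $2,700, leaving $3,517. total $5,940 + $3,517 = $9,457
Difference: |$0 − $9,457| = $9,457.

$9,457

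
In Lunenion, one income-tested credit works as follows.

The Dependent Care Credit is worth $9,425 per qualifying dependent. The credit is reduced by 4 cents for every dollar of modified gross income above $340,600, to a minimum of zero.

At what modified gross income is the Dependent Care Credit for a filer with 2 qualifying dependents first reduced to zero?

Full credit = 2 × $9,425 = $18,850.
The credit falls by 4% of each dollar above $340,600, so it reaches zero when the excess is $18,850 / 4% = $471,250: income = $340,600 + $471,250 = $811,850.

$811,850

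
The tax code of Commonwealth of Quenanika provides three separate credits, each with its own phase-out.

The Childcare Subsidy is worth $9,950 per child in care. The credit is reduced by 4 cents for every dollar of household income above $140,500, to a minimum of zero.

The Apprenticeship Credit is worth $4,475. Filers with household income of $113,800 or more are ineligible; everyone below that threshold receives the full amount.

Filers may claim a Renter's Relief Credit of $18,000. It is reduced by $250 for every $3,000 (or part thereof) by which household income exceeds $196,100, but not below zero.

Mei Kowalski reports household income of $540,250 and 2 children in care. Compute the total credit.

$3,910

Childcare Subsidy: base = 2 × $9,950 = $19,900. 4% of the $399,750 excess over $140,500 is $15,990; credit = $19,900 − $15,990 = $3,910.
Apprenticeship Credit: $540,250 meets or exceeds the $113,800 cutoff, so the credit is $0.
Renter's Relief Credit: income exceeds $196,100 by $344,150 → 115 increments × $250 = $28,750 ≥ base, so the credit is $0.
Total: $3,910 + $0 + $0 = $3,910.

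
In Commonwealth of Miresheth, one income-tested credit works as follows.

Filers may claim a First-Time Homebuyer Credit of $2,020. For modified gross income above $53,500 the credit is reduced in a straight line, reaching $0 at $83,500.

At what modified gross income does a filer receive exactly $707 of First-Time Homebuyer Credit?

$707 is 707/2,020 of the full $2,020, so 1,313/2,020 of the $30,000 range has been used: income = $53,500 + $30,000 × 1,313/2,020 = $73,000.

$73,000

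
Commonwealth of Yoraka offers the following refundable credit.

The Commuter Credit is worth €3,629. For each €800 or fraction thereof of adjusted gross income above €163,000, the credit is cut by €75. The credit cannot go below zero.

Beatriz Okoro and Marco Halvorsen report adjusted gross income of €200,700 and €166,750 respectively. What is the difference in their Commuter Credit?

€3,225

Beatriz (€200,700): Commuter Credit: income exceeds €163,000 by €37,700, which is 48 full-or-partial €800 increments; reduction = 48 × €75 = €3,600, leaving €29.
Marco (€166,750): Commuter Credit: income exceeds €163,000 by €3,750, which is 5 full-or-partial €800 increments; reduction = 5 × €75 = €375, leaving €3,254.
Difference: |€29 − €3,254| = €3,225.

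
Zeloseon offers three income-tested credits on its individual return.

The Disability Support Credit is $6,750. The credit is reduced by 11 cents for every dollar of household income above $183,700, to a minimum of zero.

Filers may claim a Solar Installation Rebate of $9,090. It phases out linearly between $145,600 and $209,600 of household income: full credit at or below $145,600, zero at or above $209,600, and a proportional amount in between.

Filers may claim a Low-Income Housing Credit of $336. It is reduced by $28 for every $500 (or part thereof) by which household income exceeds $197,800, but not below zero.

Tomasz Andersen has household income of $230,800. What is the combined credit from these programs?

Disability Support Credit: 11% of the $47,100 excess over $183,700 is $5,181; credit = $6,750 − $5,181 = $1,569.
Solar Installation Rebate: $230,800 is at or above $209,600, so the credit is $0.
Low-Income Housing Credit: income exceeds $197,800 by $33,000 → 66 increments × $28 = $1,848 ≥ base, so the credit is $0.
Total: $1,569 + $0 + $0 = $1,569.

$1,569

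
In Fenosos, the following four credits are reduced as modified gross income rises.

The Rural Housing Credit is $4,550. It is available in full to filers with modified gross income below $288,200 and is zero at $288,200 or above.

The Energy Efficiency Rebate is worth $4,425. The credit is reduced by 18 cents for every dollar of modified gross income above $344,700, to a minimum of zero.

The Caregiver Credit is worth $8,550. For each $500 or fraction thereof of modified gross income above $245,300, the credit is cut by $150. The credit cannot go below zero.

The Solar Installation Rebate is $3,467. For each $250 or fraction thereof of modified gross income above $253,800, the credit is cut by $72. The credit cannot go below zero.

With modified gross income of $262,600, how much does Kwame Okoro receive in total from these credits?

Rural Housing Credit: $262,600 is below the $288,200 cutoff, so the full $4,550 applies.
Energy Efficiency Rebate: $262,600 is at or below the $344,700 threshold, so the full $4,425 applies.
Caregiver Credit: income exceeds $245,300 by $17,300, which is 35 full-or-partial $500 increments; reduction = 35 × $150 = $5,250, leaving $3,300.
Solar Installation Rebate: income exceeds $253,800 by $8,800, which is 36 full-or-partial $250 increments; reduction = 36 × $72 = $2,592, leaving $875.
Total: $4,550 + $4,425 + $3,300 + $875 = $13,150.

$13,150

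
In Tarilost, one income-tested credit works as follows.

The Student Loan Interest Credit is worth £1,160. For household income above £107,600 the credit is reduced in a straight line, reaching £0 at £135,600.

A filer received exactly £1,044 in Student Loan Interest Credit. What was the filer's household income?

£1,044 is 1,044/1,160 of the full £1,160, so 116/1,160 of the £28,000 range has been used: income = £107,600 + £28,000 × 116/1,160 = £110,400.

£110,400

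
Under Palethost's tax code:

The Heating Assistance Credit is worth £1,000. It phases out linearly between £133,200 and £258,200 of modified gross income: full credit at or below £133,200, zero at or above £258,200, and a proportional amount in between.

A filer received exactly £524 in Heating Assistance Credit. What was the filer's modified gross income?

£524 is 524/1,000 of the full £1,000, so 476/1,000 of the £125,000 range has been used: income = £133,200 + £125,000 × 476/1,000 = £192,700.

£192,700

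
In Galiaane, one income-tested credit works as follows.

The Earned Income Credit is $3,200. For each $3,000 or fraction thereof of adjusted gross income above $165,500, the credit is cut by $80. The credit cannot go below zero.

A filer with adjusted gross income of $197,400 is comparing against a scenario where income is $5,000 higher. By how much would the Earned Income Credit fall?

$160

At $197,400 — income exceeds $165,500 by $31,900, which is 11 full-or-partial $3,000 increments; reduction = 11 × $80 = $880, leaving $2,320.
At $202,400 — income exceeds $165,500 by $36,900, which is 13 full-or-partial $3,000 increments; reduction = 13 × $80 = $1,040, leaving $2,160.
Lost: $2,320 − $2,160 = $160.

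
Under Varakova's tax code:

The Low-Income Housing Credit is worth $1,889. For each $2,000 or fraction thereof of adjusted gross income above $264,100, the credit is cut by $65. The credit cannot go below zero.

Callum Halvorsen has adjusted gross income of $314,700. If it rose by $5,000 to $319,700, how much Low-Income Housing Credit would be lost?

$130

At $314,700 — income exceeds $264,100 by $50,600, which is 26 full-or-partial $2,000 increments; reduction = 26 × $65 = $1,690, leaving $199.
At $319,700 — income exceeds $264,100 by $55,600, which is 28 full-or-partial $2,000 increments; reduction = 28 × $65 = $1,820, leaving $69.
Lost: $199 − $69 = $130.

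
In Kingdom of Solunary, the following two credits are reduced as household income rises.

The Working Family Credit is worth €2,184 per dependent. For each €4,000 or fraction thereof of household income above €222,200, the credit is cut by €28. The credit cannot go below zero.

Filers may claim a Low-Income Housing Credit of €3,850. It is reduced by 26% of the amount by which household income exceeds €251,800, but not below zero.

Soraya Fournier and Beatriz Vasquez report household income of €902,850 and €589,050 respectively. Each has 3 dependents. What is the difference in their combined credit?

Soraya (€902,850): Working Family Credit: base = 3 × €2,184 = €6,552. income exceeds €222,200 by €680,650, which is 171 full-or-partial €4,000 increments; reduction = 171 × €28 = €4,788, leaving €1,764. Low-Income Housing Credit: 26% of the €651,050 excess over €251,800 is €169,273 ≥ base, so the credit is €0. total €1,764 + €0 = €1,764
Beatriz (€589,050): Working Family Credit: base = 3 × €2,184 = €6,552. income exceeds €222,200 by €366,850, which is 92 full-or-partial €4,000 increments; reduction = 92 × €28 = €2,576, leaving €3,976. Low-Income Housing Credit: 26% of the €337,250 excess over €251,800 is €87,685 ≥ base, so the credit is €0. total €3,976 + €0 = €3,976
Difference: |€1,764 − €3,976| = €2,212.

€2,212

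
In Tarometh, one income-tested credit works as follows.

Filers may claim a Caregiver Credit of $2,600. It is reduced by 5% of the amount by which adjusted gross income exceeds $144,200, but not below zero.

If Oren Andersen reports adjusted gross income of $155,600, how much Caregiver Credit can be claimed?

$2,030

Caregiver Credit: 5% of the $11,400 excess over $144,200 is $570; credit = $2,600 − $570 = $2,030.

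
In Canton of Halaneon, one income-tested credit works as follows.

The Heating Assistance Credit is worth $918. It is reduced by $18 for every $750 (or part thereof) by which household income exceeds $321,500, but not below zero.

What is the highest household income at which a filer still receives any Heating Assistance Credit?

$359,000

After 50 increments the reduction is 50 × $18 = $900, leaving $18; one more increment wipes it out. Increment 50 ends at excess 50 × $750 = $37,500, so the highest qualifying income is $321,500 + $37,500 = $359,000.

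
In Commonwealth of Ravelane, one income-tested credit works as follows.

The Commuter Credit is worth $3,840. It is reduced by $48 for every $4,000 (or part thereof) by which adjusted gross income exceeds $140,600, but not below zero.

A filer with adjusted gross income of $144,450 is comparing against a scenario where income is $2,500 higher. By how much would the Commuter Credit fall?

At $144,450 — income exceeds $140,600 by $3,850, which is 1 full-or-partial $4,000 increment; reduction = 1 × $48 = $48, leaving $3,792.
At $146,950 — income exceeds $140,600 by $6,350, which is 2 full-or-partial $4,000 increments; reduction = 2 × $48 = $96, leaving $3,744.
Lost: $3,792 − $3,744 = $48.

$48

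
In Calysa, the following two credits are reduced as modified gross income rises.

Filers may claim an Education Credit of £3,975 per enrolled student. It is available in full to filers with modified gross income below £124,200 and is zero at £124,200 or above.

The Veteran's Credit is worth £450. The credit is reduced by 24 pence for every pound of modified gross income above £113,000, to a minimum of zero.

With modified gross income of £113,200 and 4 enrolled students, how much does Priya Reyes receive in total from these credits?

£16,302

Education Credit: base = 4 × £3,975 = £15,900. £113,200 is below the £124,200 cutoff, so the full £15,900 applies.
Veteran's Credit: 24% of the £200 excess over £113,000 is £48; credit = £450 − £48 = £402.
Total: £15,900 + £402 = £16,302.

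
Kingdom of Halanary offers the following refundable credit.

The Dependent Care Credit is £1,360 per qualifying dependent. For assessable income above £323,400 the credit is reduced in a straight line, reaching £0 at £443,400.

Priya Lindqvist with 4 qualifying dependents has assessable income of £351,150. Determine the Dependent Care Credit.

£4,182

Dependent Care Credit: base = 4 × £1,360 = £5,440. £351,150 is £27,750 into a £120,000 phase-out range, leaving 92,250/120,000 of the credit: £5,440 × 92,250/120,000 = £4,182.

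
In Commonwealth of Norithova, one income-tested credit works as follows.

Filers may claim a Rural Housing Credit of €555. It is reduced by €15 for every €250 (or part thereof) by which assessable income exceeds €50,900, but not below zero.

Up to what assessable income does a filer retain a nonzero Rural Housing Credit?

€59,900

After 36 increments the reduction is 36 × €15 = €540, leaving €15; one more increment wipes it out. Increment 36 ends at excess 36 × €250 = €9,000, so the highest qualifying income is €50,900 + €9,000 = €59,900.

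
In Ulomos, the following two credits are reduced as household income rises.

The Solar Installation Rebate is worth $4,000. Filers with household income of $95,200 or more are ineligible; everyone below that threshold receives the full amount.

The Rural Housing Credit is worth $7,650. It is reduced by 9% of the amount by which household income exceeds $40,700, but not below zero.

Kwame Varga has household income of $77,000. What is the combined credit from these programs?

$8,383

Solar Installation Rebate: $77,000 is below the $95,200 cutoff, so the full $4,000 applies.
Rural Housing Credit: 9% of the $36,300 excess over $40,700 is $3,267; credit = $7,650 − $3,267 = $4,383.
Total: $4,000 + $4,383 = $8,383.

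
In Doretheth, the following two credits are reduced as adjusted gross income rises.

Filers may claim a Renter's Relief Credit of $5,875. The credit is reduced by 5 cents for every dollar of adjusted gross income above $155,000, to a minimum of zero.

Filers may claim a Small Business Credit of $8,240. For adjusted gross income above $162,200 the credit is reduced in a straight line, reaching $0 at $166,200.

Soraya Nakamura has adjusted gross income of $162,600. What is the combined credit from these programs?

Renter's Relief Credit: 5% of the $7,600 excess over $155,000 is $380; credit = $5,875 − $380 = $5,495.
Small Business Credit: $162,600 is $400 into a $4,000 phase-out range, leaving 3,600/4,000 of the credit: $8,240 × 3,600/4,000 = $7,416.
Total: $5,495 + $7,416 = $12,911.

$12,911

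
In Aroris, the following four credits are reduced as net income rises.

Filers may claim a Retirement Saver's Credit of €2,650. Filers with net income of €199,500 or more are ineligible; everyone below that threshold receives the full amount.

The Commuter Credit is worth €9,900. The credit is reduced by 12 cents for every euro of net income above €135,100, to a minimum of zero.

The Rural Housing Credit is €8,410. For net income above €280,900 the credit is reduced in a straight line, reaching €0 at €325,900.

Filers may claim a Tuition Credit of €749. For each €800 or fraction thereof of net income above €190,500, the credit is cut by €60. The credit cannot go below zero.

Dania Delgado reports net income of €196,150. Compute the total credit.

Retirement Saver's Credit: €196,150 is below the €199,500 cutoff, so the full €2,650 applies.
Commuter Credit: 12% of the €61,050 excess over €135,100 is €7,326; credit = €9,900 − €7,326 = €2,574.
Rural Housing Credit: €196,150 is at or below the €280,900 threshold, so the full €8,410 applies.
Tuition Credit: income exceeds €190,500 by €5,650, which is 8 full-or-partial €800 increments; reduction = 8 × €60 = €480, leaving €269.
Total: €2,650 + €2,574 + €8,410 + €269 = €13,903.

€13,903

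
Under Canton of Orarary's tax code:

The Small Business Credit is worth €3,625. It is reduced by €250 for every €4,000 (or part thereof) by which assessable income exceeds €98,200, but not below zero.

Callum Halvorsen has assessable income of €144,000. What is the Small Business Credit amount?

€625

Small Business Credit: income exceeds €98,200 by €45,800, which is 12 full-or-partial €4,000 increments; reduction = 12 × €250 = €3,000, leaving €625.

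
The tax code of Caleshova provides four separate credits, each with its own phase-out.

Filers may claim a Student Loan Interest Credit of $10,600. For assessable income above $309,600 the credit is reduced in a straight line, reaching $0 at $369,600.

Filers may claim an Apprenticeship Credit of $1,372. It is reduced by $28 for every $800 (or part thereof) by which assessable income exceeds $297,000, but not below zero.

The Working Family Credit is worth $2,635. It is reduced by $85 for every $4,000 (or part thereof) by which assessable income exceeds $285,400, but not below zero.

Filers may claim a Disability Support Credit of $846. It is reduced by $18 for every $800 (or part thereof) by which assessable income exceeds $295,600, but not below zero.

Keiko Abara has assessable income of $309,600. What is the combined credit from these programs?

$14,086

Student Loan Interest Credit: $309,600 is at or below the $309,600 threshold, so the full $10,600 applies.
Apprenticeship Credit: income exceeds $297,000 by $12,600, which is 16 full-or-partial $800 increments; reduction = 16 × $28 = $448, leaving $924.
Working Family Credit: income exceeds $285,400 by $24,200, which is 7 full-or-partial $4,000 increments; reduction = 7 × $85 = $595, leaving $2,040.
Disability Support Credit: income exceeds $295,600 by $14,000, which is 18 full-or-partial $800 increments; reduction = 18 × $18 = $324, leaving $522.
Total: $10,600 + $924 + $2,040 + $522 = $14,086.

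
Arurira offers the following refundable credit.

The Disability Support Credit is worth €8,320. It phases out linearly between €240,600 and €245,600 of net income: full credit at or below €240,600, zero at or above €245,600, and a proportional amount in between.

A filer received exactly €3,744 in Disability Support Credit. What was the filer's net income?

€3,744 is 3,744/8,320 of the full €8,320, so 4,576/8,320 of the €5,000 range has been used: income = €240,600 + €5,000 × 4,576/8,320 = €243,350.

€243,350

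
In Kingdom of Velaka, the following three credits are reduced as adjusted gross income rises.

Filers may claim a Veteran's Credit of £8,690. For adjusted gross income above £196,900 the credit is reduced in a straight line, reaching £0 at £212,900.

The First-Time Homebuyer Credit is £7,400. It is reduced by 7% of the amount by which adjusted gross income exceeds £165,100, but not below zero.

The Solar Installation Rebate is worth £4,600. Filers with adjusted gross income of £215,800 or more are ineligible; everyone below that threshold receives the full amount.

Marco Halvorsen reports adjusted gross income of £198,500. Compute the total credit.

£17,483

Veteran's Credit: £198,500 is £1,600 into a £16,000 phase-out range, leaving 14,400/16,000 of the credit: £8,690 × 14,400/16,000 = £7,821.
First-Time Homebuyer Credit: 7% of the £33,400 excess over £165,100 is £2,338; credit = £7,400 − £2,338 = £5,062.
Solar Installation Rebate: £198,500 is below the £215,800 cutoff, so the full £4,600 applies.
Total: £7,821 + £5,062 + £4,600 = £17,483.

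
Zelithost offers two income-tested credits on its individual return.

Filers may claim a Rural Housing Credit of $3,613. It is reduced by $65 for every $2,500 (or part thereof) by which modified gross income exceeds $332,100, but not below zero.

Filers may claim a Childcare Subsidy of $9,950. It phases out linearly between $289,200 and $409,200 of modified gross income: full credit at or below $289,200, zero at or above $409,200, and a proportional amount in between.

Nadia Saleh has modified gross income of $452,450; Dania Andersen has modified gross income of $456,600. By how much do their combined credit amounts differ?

Nadia ($452,450): Rural Housing Credit: income exceeds $332,100 by $120,350, which is 49 full-or-partial $2,500 increments; reduction = 49 × $65 = $3,185, leaving $428. Childcare Subsidy: $452,450 is at or above $409,200, so the credit is $0. total $428 + $0 = $428
Dania ($456,600): Rural Housing Credit: income exceeds $332,100 by $124,500, which is 50 full-or-partial $2,500 increments; reduction = 50 × $65 = $3,250, leaving $363. Childcare Subsidy: $456,600 is at or above $409,200, so the credit is $0. total $363 + $0 = $363
Difference: |$428 − $363| = $65.

$65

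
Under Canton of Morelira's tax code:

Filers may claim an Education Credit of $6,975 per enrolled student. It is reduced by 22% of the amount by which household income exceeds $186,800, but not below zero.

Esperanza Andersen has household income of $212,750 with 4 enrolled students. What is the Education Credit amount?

Education Credit: base = 4 × $6,975 = $27,900. 22% of the $25,950 excess over $186,800 is $5,709; credit = $27,900 − $5,709 = $22,191.

$22,191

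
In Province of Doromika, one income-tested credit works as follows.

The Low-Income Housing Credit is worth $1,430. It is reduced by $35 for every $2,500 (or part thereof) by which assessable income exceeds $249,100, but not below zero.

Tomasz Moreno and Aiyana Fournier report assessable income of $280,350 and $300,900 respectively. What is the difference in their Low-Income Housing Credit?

$280

Tomasz ($280,350): Low-Income Housing Credit: income exceeds $249,100 by $31,250, which is 13 full-or-partial $2,500 increments; reduction = 13 × $35 = $455, leaving $975.
Aiyana ($300,900): Low-Income Housing Credit: income exceeds $249,100 by $51,800, which is 21 full-or-partial $2,500 increments; reduction = 21 × $35 = $735, leaving $695.
Difference: |$975 − $695| = $280.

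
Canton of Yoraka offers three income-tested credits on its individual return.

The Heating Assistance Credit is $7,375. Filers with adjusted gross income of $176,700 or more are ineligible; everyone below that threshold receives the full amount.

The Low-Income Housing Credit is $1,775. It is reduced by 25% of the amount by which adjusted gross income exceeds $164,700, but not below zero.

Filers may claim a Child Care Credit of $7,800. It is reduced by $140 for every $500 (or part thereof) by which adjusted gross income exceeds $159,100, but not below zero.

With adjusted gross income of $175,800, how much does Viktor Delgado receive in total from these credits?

Heating Assistance Credit: $175,800 is below the $176,700 cutoff, so the full $7,375 applies.
Low-Income Housing Credit: 25% of the $11,100 excess over $164,700 is $2,775 ≥ base, so the credit is $0.
Child Care Credit: income exceeds $159,100 by $16,700, which is 34 full-or-partial $500 increments; reduction = 34 × $140 = $4,760, leaving $3,040.
Total: $7,375 + $0 + $3,040 = $10,415.

$10,415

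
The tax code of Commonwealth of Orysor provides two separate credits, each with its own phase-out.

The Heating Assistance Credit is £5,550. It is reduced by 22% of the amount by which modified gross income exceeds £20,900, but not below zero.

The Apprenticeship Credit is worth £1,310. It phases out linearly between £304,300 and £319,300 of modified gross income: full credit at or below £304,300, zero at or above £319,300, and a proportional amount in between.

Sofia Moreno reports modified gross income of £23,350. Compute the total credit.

Heating Assistance Credit: 22% of the £2,450 excess over £20,900 is £539; credit = £5,550 − £539 = £5,011.
Apprenticeship Credit: £23,350 is at or below the £304,300 threshold, so the full £1,310 applies.
Total: £5,011 + £1,310 = £6,321.

£6,321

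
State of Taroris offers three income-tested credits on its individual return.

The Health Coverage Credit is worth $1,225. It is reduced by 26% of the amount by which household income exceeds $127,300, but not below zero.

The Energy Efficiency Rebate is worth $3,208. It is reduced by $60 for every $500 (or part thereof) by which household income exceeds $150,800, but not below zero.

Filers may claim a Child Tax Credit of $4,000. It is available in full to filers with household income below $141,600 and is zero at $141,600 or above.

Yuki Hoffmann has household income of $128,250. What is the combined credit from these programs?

Health Coverage Credit: 26% of the $950 excess over $127,300 is $247; credit = $1,225 − $247 = $978.
Energy Efficiency Rebate: $128,250 is at or below the $150,800 threshold, so the full $3,208 applies.
Child Tax Credit: $128,250 is below the $141,600 cutoff, so the full $4,000 applies.
Total: $978 + $3,208 + $4,000 = $8,186.

$8,186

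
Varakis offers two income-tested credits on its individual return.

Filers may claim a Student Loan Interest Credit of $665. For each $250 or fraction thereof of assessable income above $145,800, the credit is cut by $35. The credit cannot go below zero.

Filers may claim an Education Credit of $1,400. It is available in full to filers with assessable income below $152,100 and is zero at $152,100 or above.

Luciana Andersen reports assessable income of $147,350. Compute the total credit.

Student Loan Interest Credit: income exceeds $145,800 by $1,550, which is 7 full-or-partial $250 increments; reduction = 7 × $35 = $245, leaving $420.
Education Credit: $147,350 is below the $152,100 cutoff, so the full $1,400 applies.
Total: $420 + $1,400 = $1,820.

$1,820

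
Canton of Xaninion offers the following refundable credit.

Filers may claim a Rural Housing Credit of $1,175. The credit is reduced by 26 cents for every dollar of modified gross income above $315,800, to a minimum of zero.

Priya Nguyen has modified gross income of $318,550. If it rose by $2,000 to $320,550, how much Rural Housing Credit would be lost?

At $318,550 — 26% of the $2,750 excess over $315,800 is $715; credit = $1,175 − $715 = $460.
At $320,550 — 26% of the $4,750 excess over $315,800 is $1,235 ≥ base, so the credit is $0.
Lost: $460 − $0 = $460.

$460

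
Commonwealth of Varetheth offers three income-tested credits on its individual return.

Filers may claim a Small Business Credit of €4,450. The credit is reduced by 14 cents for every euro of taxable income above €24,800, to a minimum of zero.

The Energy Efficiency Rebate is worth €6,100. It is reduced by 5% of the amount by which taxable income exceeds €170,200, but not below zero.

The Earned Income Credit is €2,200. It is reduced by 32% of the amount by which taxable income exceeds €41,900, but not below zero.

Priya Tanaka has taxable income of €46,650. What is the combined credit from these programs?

Small Business Credit: 14% of the €21,850 excess over €24,800 is €3,059; credit = €4,450 − €3,059 = €1,391.
Energy Efficiency Rebate: €46,650 is at or below the €170,200 threshold, so the full €6,100 applies.
Earned Income Credit: 32% of the €4,750 excess over €41,900 is €1,520; credit = €2,200 − €1,520 = €680.
Total: €1,391 + €6,100 + €680 = €8,171.

€8,171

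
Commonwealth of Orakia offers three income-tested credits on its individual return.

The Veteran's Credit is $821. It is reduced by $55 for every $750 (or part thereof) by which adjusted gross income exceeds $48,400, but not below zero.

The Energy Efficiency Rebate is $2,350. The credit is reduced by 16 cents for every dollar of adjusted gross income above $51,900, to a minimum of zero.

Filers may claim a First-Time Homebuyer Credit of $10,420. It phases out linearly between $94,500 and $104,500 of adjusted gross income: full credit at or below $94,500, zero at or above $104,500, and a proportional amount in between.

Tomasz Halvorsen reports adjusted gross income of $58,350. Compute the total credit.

Veteran's Credit: income exceeds $48,400 by $9,950, which is 14 full-or-partial $750 increments; reduction = 14 × $55 = $770, leaving $51.
Energy Efficiency Rebate: 16% of the $6,450 excess over $51,900 is $1,032; credit = $2,350 − $1,032 = $1,318.
First-Time Homebuyer Credit: $58,350 is at or below the $94,500 threshold, so the full $10,420 applies.
Total: $51 + $1,318 + $10,420 = $11,789.

$11,789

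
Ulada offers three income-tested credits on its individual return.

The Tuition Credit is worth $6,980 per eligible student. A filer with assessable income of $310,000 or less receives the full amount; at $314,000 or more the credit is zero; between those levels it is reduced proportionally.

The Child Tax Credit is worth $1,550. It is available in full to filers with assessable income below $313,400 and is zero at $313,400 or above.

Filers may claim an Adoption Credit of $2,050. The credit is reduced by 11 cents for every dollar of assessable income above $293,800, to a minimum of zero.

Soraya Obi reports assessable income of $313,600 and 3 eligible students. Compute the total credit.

Tuition Credit: base = 3 × $6,980 = $20,940. $313,600 is $3,600 into a $4,000 phase-out range, leaving 400/4,000 of the credit: $20,940 × 400/4,000 = $2,094.
Child Tax Credit: $313,600 meets or exceeds the $313,400 cutoff, so the credit is $0.
Adoption Credit: 11% of the $19,800 excess over $293,800 is $2,178 ≥ base, so the credit is $0.
Total: $2,094 + $0 + $0 = $2,094.

$2,094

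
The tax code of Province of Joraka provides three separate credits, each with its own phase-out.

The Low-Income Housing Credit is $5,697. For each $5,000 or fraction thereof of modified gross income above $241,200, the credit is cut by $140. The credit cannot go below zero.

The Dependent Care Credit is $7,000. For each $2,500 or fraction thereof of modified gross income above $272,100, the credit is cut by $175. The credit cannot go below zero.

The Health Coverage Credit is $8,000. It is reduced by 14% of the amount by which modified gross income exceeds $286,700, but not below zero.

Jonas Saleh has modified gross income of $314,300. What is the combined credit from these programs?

$11,758

Low-Income Housing Credit: income exceeds $241,200 by $73,100, which is 15 full-or-partial $5,000 increments; reduction = 15 × $140 = $2,100, leaving $3,597.
Dependent Care Credit: income exceeds $272,100 by $42,200, which is 17 full-or-partial $2,500 increments; reduction = 17 × $175 = $2,975, leaving $4,025.
Health Coverage Credit: 14% of the $27,600 excess over $286,700 is $3,864; credit = $8,000 − $3,864 = $4,136.
Total: $3,597 + $4,025 + $4,136 = $11,758.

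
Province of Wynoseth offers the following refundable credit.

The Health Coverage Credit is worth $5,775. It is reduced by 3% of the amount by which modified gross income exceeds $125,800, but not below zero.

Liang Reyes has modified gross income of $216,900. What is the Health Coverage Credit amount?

Health Coverage Credit: 3% of the $91,100 excess over $125,800 is $2,733; credit = $5,775 − $2,733 = $3,042.

$3,042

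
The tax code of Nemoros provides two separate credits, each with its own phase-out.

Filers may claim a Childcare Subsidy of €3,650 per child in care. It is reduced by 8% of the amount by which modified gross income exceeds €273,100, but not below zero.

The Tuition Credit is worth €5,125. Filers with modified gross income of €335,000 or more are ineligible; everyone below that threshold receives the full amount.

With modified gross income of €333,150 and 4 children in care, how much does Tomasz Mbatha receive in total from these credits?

Childcare Subsidy: base = 4 × €3,650 = €14,600. 8% of the €60,050 excess over €273,100 is €4,804; credit = €14,600 − €4,804 = €9,796.
Tuition Credit: €333,150 is below the €335,000 cutoff, so the full €5,125 applies.
Total: €9,796 + €5,125 = €14,921.

€14,921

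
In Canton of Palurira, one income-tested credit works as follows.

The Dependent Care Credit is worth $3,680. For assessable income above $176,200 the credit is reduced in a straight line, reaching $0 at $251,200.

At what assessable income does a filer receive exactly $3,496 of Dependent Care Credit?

$179,950

$3,496 is 3,496/3,680 of the full $3,680, so 184/3,680 of the $75,000 range has been used: income = $176,200 + $75,000 × 184/3,680 = $179,950.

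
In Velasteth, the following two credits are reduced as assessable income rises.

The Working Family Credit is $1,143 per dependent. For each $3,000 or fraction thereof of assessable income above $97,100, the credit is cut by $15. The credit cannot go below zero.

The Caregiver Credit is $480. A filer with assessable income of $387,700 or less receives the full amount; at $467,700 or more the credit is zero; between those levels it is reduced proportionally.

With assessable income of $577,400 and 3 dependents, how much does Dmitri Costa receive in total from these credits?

Working Family Credit: base = 3 × $1,143 = $3,429. income exceeds $97,100 by $480,300, which is 161 full-or-partial $3,000 increments; reduction = 161 × $15 = $2,415, leaving $1,014.
Caregiver Credit: $577,400 is at or above $467,700, so the credit is $0.
Total: $1,014 + $0 = $1,014.

$1,014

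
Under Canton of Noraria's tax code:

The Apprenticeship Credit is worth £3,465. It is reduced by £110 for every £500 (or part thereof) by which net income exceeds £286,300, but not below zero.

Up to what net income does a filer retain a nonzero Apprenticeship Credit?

After 31 increments the reduction is 31 × £110 = £3,410, leaving £55; one more increment wipes it out. Increment 31 ends at excess 31 × £500 = £15,500, so the highest qualifying income is £286,300 + £15,500 = £301,800.

£301,800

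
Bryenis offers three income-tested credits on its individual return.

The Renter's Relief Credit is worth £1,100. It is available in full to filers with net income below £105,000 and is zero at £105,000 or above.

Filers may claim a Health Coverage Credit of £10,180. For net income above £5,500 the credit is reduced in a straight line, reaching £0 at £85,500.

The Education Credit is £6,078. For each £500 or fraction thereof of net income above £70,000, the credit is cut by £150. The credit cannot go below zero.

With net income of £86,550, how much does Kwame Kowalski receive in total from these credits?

Renter's Relief Credit: £86,550 is below the £105,000 cutoff, so the full £1,100 applies.
Health Coverage Credit: £86,550 is at or above £85,500, so the credit is £0.
Education Credit: income exceeds £70,000 by £16,550, which is 34 full-or-partial £500 increments; reduction = 34 × £150 = £5,100, leaving £978.
Total: £1,100 + £0 + £978 = £2,078.

£2,078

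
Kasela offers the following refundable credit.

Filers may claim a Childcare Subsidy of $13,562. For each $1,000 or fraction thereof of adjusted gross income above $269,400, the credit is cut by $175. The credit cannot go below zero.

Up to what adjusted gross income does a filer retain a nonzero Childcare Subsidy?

After 77 increments the reduction is 77 × $175 = $13,475, leaving $87; one more increment wipes it out. Increment 77 ends at excess 77 × $1,000 = $77,000, so the highest qualifying income is $269,400 + $77,000 = $346,400.

$346,400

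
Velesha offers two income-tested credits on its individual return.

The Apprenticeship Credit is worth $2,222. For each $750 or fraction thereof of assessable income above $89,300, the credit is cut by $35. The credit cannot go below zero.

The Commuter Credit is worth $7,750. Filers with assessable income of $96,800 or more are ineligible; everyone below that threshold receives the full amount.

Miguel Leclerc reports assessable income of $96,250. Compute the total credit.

Apprenticeship Credit: income exceeds $89,300 by $6,950, which is 10 full-or-partial $750 increments; reduction = 10 × $35 = $350, leaving $1,872.
Commuter Credit: $96,250 is below the $96,800 cutoff, so the full $7,750 applies.
Total: $1,872 + $7,750 = $9,622.

$9,622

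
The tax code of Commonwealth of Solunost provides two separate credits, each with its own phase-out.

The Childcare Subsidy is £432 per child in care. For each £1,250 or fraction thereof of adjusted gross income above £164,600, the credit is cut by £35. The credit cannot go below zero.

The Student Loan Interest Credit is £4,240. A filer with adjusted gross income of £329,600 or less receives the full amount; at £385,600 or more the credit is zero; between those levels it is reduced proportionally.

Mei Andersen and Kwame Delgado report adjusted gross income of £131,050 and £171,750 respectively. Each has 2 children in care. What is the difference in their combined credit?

£210

Mei (£131,050): Childcare Subsidy: base = 2 × £432 = £864. £131,050 is at or below the £164,600 threshold, so the full £864 applies. Student Loan Interest Credit: £131,050 is at or below the £329,600 threshold, so the full £4,240 applies. total £864 + £4,240 = £5,104
Kwame (£171,750): Childcare Subsidy: base = 2 × £432 = £864. income exceeds £164,600 by £7,150, which is 6 full-or-partial £1,250 increments; reduction = 6 × £35 = £210, leaving £654. Student Loan Interest Credit: £171,750 is at or below the £329,600 threshold, so the full £4,240 applies. total £654 + £4,240 = £4,894
Difference: |£5,104 − £4,894| = £210.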